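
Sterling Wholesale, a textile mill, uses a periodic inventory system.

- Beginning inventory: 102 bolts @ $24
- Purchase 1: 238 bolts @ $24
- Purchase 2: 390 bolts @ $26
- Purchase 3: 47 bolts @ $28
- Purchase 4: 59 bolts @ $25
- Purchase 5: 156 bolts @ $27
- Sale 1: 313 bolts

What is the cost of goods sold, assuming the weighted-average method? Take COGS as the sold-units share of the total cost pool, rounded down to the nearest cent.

Sale 1, sell 313: 313/992 × $25,303.00 → $7,983.70
Ending inventory (cost pool remaining) = $17,319.30
Check: goods available $25,303.00 = COGS $7,983.70 + ending $17,319.30

COGS = $7,983.70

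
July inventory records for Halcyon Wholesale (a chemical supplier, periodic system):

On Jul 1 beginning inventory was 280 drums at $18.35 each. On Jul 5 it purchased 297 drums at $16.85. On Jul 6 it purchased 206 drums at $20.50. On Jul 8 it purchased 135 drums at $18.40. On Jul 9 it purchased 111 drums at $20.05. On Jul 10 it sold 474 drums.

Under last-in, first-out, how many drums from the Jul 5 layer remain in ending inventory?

275

Jul 10, 474 sold [LIFO — newest first]: 111 @ $20.05 + 135 @ $18.40 + 206 @ $20.50 + 22 @ $16.85 = $9,303.25
Ending inventory: 280 @ $18.35 + 275 @ $16.85 = $9,771.75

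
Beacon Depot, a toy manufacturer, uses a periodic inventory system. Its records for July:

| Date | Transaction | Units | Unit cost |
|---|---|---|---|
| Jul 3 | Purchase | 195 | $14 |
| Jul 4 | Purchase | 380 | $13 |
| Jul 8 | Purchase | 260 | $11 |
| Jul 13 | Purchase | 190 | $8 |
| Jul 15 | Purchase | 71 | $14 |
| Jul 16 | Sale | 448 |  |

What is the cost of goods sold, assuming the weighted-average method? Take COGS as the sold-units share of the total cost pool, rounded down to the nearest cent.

Jul 16, sell 448: 448/1096 × $13,044.00 → $5,331.85
Ending inventory (cost pool remaining) = $7,712.15

COGS = $5,331.85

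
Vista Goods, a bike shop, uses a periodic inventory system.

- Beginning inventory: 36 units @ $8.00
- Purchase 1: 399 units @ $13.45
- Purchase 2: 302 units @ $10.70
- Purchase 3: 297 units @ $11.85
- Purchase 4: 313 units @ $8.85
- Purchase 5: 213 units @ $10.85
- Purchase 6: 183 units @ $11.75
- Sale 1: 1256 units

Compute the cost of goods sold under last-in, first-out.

Sale 1 (1256) [LIFO — newest first]: 183 @ $11.75 + 213 @ $10.85 + 313 @ $8.85 + 297 @ $11.85 + 250 @ $10.70 = $13,425.80
Ending inventory: 36 @ $8.00 + 399 @ $13.45 + 52 @ $10.70 = $6,210.95
Check: goods available $19,636.75 = COGS $13,425.80 + ending $6,210.95

COGS = $13,425.80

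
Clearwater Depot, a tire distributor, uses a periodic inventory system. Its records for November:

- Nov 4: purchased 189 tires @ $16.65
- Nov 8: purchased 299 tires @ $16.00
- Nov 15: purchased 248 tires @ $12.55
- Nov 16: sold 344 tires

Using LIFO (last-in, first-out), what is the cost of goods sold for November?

COGS = $4,648.40

Nov 16, 344 sold [LIFO — newest first]: 248 @ $12.55 + 96 @ $16.00 = $4,648.40
Ending inventory: 189 @ $16.65 + 203 @ $16.00 = $6,394.85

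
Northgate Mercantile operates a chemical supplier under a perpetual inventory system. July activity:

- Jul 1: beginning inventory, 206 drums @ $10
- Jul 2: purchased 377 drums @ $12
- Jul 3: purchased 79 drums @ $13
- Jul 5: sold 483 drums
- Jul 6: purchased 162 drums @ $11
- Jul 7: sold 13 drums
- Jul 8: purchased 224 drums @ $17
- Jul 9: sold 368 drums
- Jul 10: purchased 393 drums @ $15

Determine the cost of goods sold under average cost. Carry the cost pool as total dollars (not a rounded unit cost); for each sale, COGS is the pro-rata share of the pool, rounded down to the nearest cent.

COGS = $10,700.47

After Jul 1: 206 on hand, pool $2,060.00 (≈ $10.0000 each)
After Jul 2: 583 on hand, pool $6,584.00 (≈ $11.2933 each)
After Jul 3: 662 on hand, pool $7,611.00 (≈ $11.4970 each)
Jul 5, sell 483: 483/662 × $7,611.00 → $5,553.04
After Jul 6: 341 on hand, pool $3,839.96 (≈ $11.2609 each)
Jul 7, sell 13: 13/341 × $3,839.96 → $146.39
After Jul 8: 552 on hand, pool $7,501.57 (≈ $13.5898 each)
Jul 9, sell 368: 368/552 × $7,501.57 → $5,001.04
After Jul 10: 577 on hand, pool $8,395.53 (≈ $14.5503 each)
Total COGS = $5,553.04 + $146.39 + $5,001.04 = $10,700.47
Ending inventory (cost pool remaining) = $8,395.53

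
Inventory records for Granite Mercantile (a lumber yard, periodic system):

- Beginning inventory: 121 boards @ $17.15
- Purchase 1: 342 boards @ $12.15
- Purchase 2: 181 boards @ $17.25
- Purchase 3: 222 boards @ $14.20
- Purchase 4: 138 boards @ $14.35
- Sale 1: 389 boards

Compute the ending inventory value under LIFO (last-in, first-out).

Ending inventory = $8,852.45

Sale 1 (389) [LIFO — newest first]: 138 @ $14.35 + 222 @ $14.20 + 29 @ $17.25 = $5,632.95
Ending inventory: 121 @ $17.15 + 342 @ $12.15 + 152 @ $17.25 = $8,852.45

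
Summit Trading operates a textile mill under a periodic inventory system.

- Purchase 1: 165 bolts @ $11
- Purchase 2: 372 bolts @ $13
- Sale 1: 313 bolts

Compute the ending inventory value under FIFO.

Ending inventory = $2,912

Sale 1 (313) [FIFO — oldest first]: 165 @ $11 + 148 @ $13 = $3,739
Ending inventory: 224 @ $13 = $2,912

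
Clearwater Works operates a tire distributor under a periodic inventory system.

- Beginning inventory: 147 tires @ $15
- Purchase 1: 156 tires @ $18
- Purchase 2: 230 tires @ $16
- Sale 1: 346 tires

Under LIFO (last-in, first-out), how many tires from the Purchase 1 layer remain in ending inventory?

40

Sale 1 (346) [LIFO — newest first]: 230 @ $16 + 116 @ $18 = $5,768
Ending inventory: 147 @ $15 + 40 @ $18 = $2,925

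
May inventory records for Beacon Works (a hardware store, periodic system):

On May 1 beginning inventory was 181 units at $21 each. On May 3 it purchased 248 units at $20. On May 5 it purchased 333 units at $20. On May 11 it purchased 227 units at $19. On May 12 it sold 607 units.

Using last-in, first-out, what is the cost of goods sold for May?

May 12, 607 sold [LIFO — newest first]: 227 @ $19 + 333 @ $20 + 47 @ $20 = $11,913
Ending inventory: 181 @ $21 + 201 @ $20 = $7,821
Check: goods available $19,734 = COGS $11,913 + ending $7,821

COGS = $11,913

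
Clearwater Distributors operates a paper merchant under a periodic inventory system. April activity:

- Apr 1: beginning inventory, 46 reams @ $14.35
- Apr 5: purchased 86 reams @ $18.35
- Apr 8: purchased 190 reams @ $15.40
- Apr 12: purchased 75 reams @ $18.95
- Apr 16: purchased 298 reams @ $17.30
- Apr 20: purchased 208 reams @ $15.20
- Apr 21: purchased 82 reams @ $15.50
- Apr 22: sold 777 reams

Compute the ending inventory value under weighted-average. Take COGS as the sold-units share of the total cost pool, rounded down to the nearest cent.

Apr 22, sell 777: 777/985 × $16,173.45 → $12,758.14
Ending inventory (cost pool remaining) = $3,415.31

Ending inventory = $3,415.31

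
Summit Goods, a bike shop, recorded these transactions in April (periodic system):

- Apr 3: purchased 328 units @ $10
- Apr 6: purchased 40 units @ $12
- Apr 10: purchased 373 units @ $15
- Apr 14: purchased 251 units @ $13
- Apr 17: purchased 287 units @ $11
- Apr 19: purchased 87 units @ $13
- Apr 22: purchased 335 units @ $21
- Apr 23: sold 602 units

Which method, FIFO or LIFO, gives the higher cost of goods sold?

LIFO

FIFO COGS: 328 @ $10 + 40 @ $12 + 234 @ $15 = $7,270
LIFO COGS: 335 @ $21 + 87 @ $13 + 180 @ $11 = $10,146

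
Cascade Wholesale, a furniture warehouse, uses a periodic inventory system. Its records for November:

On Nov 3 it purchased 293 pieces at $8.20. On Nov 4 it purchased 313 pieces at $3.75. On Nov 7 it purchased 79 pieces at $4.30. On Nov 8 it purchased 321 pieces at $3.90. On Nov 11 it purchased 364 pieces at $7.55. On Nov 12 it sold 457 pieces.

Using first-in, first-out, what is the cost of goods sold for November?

COGS = $3,017.60

Nov 12, 457 sold [FIFO — oldest first]: 293 @ $8.20 + 164 @ $3.75 = $3,017.60
Ending inventory: 149 @ $3.75 + 79 @ $4.30 + 321 @ $3.90 + 364 @ $7.55 = $4,898.55
Check: goods available $7,916.15 = COGS $3,017.60 + ending $4,898.55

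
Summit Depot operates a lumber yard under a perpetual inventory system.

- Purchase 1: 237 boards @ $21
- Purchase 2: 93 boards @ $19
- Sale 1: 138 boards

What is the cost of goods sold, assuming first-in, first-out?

COGS = $2,898

Sale 1 (138) [FIFO — oldest first]: 138 @ $21 = $2,898
Ending inventory: 99 @ $21 + 93 @ $19 = $3,846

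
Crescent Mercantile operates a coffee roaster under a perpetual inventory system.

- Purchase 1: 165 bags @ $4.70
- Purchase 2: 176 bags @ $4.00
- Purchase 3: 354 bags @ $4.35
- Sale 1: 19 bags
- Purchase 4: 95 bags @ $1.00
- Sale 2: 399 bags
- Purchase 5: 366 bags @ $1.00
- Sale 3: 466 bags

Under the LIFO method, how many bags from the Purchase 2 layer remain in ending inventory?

Sale 1 (19) [LIFO — newest first]: 19 @ $4.35 = $82.65
Sale 2 (399) [LIFO — newest first]: 95 @ $1.00 + 304 @ $4.35 = $1,417.40
Sale 3 (466) [LIFO — newest first]: 366 @ $1.00 + 31 @ $4.35 + 69 @ $4.00 = $776.85
Total COGS = $82.65 + $1,417.40 + $776.85 = $2,276.90
Ending inventory: 165 @ $4.70 + 107 @ $4.00 = $1,203.50
Check: goods available $3,480.40 = COGS $2,276.90 + ending $1,203.50

107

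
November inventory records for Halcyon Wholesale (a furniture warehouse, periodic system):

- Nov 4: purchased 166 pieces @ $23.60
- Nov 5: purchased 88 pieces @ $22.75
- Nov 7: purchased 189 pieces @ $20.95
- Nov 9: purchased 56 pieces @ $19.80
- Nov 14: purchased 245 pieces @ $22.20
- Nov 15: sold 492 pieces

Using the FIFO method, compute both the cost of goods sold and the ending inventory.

Nov 15, 492 sold [FIFO — oldest first]: 166 @ $23.60 + 88 @ $22.75 + 189 @ $20.95 + 49 @ $19.80 = $10,849.35
Ending inventory: 7 @ $19.80 + 245 @ $22.20 = $5,577.60
Check: goods available $16,426.95 = COGS $10,849.35 + ending $5,577.60

COGS = $10,849.35; ending inventory = $5,577.60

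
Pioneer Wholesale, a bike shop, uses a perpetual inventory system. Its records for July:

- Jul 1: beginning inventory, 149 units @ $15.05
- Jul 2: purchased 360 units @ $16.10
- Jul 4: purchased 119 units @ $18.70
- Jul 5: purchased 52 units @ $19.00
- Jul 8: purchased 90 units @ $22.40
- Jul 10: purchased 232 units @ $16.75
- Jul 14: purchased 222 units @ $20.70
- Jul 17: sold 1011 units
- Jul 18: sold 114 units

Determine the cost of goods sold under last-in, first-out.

COGS = $20,259.20

Jul 17, 1011 sold [LIFO — newest first]: 222 @ $20.70 + 232 @ $16.75 + 90 @ $22.40 + 52 @ $19.00 + 119 @ $18.70 + 296 @ $16.10 = $18,476.30
Jul 18, 114 sold [LIFO — newest first]: 64 @ $16.10 + 50 @ $15.05 = $1,782.90
Total COGS = $18,476.30 + $1,782.90 = $20,259.20
Ending inventory: 99 @ $15.05 = $1,489.95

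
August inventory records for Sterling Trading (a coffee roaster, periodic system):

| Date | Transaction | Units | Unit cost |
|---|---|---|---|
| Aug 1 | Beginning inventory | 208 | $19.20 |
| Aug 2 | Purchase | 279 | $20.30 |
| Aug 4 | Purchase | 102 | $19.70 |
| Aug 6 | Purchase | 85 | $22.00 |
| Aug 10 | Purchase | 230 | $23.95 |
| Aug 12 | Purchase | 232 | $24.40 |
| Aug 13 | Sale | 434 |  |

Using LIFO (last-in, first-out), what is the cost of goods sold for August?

COGS = $10,498.70

Aug 13, 434 sold [LIFO — newest first]: 232 @ $24.40 + 202 @ $23.95 = $10,498.70
Ending inventory: 208 @ $19.20 + 279 @ $20.30 + 102 @ $19.70 + 85 @ $22.00 + 28 @ $23.95 = $14,207.30
Check: goods available $24,706.00 = COGS $10,498.70 + ending $14,207.30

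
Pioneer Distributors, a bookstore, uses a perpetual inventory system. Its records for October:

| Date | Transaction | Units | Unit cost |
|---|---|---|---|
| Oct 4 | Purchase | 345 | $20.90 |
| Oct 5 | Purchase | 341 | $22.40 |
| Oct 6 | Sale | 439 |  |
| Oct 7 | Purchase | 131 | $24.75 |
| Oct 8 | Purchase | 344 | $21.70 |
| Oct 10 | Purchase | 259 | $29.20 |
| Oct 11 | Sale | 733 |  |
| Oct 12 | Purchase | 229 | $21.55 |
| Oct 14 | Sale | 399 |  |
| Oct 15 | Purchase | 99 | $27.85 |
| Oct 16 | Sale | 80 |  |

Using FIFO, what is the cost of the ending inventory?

Oct 6, 439 sold [FIFO — oldest first]: 345 @ $20.90 + 94 @ $22.40 = $9,316.10
Oct 11, 733 sold [FIFO — oldest first]: 247 @ $22.40 + 131 @ $24.75 + 344 @ $21.70 + 11 @ $29.20 = $16,561.05
Oct 14, 399 sold [FIFO — oldest first]: 248 @ $29.20 + 151 @ $21.55 = $10,495.65
Oct 16, 80 sold [FIFO — oldest first]: 78 @ $21.55 + 2 @ $27.85 = $1,736.60
Total COGS = $9,316.10 + $16,561.05 + $10,495.65 + $1,736.60 = $38,109.40
Ending inventory: 97 @ $27.85 = $2,701.45

Ending inventory = $2,701.45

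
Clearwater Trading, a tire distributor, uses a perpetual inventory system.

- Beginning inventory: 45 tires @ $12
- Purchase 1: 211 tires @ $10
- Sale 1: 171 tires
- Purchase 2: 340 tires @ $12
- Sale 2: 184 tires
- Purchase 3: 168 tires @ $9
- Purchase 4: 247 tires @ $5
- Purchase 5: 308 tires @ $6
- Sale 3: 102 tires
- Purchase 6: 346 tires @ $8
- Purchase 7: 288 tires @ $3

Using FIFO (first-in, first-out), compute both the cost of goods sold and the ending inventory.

Sale 1 (171) [FIFO — oldest first]: 45 @ $12 + 126 @ $10 = $1,800
Sale 2 (184) [FIFO — oldest first]: 85 @ $10 + 99 @ $12 = $2,038
Sale 3 (102) [FIFO — oldest first]: 102 @ $12 = $1,224
Total COGS = $1,800 + $2,038 + $1,224 = $5,062
Ending inventory: 139 @ $12 + 168 @ $9 + 247 @ $5 + 308 @ $6 + 346 @ $8 + 288 @ $3 = $9,895
Check: goods available $14,957 = COGS $5,062 + ending $9,895

COGS = $5,062; ending inventory = $9,895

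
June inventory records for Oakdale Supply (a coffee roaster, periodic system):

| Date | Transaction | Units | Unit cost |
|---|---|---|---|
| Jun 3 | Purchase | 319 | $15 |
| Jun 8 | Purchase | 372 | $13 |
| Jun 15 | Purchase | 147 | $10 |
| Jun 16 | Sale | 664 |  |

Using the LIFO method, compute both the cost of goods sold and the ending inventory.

Jun 16, 664 sold [LIFO — newest first]: 147 @ $10 + 372 @ $13 + 145 @ $15 = $8,481
Ending inventory: 174 @ $15 = $2,610
Check: goods available $11,091 = COGS $8,481 + ending $2,610

COGS = $8,481; ending inventory = $2,610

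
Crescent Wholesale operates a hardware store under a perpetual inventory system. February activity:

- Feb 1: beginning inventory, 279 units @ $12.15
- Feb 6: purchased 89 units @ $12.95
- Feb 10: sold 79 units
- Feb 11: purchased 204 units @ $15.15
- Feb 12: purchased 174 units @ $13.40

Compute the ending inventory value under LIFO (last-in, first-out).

Ending inventory = $8,941.55

Feb 10, 79 sold [LIFO — newest first]: 79 @ $12.95 = $1,023.05
Ending inventory: 279 @ $12.15 + 10 @ $12.95 + 204 @ $15.15 + 174 @ $13.40 = $8,941.55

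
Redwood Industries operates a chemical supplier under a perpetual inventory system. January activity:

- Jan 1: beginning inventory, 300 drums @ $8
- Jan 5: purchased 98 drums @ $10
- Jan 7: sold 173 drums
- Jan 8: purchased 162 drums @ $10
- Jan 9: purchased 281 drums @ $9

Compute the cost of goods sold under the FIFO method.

Jan 7, 173 sold [FIFO — oldest first]: 173 @ $8 = $1,384
Ending inventory: 127 @ $8 + 98 @ $10 + 162 @ $10 + 281 @ $9 = $6,145

COGS = $1,384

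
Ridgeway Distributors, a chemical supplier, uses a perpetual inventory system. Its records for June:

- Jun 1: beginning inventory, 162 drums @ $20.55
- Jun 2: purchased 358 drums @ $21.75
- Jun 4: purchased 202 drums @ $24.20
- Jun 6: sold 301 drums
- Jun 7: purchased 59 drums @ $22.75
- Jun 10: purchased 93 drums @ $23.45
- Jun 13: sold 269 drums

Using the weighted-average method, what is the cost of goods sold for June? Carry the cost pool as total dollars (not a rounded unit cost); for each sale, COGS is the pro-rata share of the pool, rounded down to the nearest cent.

After Jun 1: 162 on hand, pool $3,329.10 (≈ $20.5500 each)
After Jun 2: 520 on hand, pool $11,115.60 (≈ $21.3762 each)
After Jun 4: 722 on hand, pool $16,004.00 (≈ $22.1662 each)
Jun 6, sell 301: 301/722 × $16,004.00 → $6,672.02
After Jun 7: 480 on hand, pool $10,674.23 (≈ $22.2380 each)
After Jun 10: 573 on hand, pool $12,855.08 (≈ $22.4347 each)
Jun 13, sell 269: 269/573 × $12,855.08 → $6,034.93
Total COGS = $6,672.02 + $6,034.93 = $12,706.95
Ending inventory (cost pool remaining) = $6,820.15
Check: goods available $19,527.10 = COGS $12,706.95 + ending $6,820.15

COGS = $12,706.95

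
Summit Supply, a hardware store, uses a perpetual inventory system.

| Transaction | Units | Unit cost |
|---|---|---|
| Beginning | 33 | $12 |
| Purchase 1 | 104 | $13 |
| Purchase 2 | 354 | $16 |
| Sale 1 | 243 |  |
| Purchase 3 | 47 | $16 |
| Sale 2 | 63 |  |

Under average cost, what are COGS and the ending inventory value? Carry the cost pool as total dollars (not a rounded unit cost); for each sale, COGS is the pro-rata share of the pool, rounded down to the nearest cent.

After Beginning: 33 on hand, pool $396.00 (≈ $12.0000 each)
After Purchase 1: 137 on hand, pool $1,748.00 (≈ $12.7591 each)
After Purchase 2: 491 on hand, pool $7,412.00 (≈ $15.0957 each)
Sale 1, sell 243: 243/491 × $7,412.00 → $3,668.26
After Purchase 3: 295 on hand, pool $4,495.74 (≈ $15.2398 each)
Sale 2, sell 63: 63/295 × $4,495.74 → $960.10
Total COGS = $3,668.26 + $960.10 = $4,628.36
Ending inventory (cost pool remaining) = $3,535.64
Check: goods available $8,164.00 = COGS $4,628.36 + ending $3,535.64

COGS = $4,628.36; ending inventory = $3,535.64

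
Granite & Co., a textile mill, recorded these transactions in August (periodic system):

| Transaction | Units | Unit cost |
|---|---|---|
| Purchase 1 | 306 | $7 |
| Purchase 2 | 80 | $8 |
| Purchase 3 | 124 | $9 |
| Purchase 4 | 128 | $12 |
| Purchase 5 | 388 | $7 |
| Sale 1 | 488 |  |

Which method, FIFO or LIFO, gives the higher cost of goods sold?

FIFO COGS: 306 @ $7 + 80 @ $8 + 102 @ $9 = $3,700
LIFO COGS: 388 @ $7 + 100 @ $12 = $3,916

LIFO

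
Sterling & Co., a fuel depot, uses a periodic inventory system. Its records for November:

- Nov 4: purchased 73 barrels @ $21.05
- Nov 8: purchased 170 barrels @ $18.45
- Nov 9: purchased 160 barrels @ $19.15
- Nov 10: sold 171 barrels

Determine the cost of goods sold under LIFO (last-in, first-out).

COGS = $3,266.95

Nov 10, 171 sold [LIFO — newest first]: 160 @ $19.15 + 11 @ $18.45 = $3,266.95
Ending inventory: 73 @ $21.05 + 159 @ $18.45 = $4,470.20
Check: goods available $7,737.15 = COGS $3,266.95 + ending $4,470.20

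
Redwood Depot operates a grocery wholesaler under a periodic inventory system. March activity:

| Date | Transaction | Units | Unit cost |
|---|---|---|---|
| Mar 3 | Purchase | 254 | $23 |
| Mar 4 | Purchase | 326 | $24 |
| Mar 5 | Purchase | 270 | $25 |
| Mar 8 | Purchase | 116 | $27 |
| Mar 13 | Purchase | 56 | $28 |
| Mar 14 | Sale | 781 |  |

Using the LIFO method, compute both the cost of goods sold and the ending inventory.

COGS = $19,573; ending inventory = $5,543

Mar 14, 781 sold [LIFO — newest first]: 56 @ $28 + 116 @ $27 + 270 @ $25 + 326 @ $24 + 13 @ $23 = $19,573
Ending inventory: 241 @ $23 = $5,543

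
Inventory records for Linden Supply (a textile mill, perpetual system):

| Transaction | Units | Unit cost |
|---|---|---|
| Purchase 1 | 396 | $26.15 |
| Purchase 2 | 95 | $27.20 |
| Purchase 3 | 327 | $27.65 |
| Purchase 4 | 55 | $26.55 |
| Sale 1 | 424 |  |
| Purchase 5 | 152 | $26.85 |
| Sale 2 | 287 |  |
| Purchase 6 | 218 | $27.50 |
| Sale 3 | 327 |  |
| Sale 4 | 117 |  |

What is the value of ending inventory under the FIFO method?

Ending inventory = $2,420.00

Sale 1 (424) [FIFO — oldest first]: 396 @ $26.15 + 28 @ $27.20 = $11,117.00
Sale 2 (287) [FIFO — oldest first]: 67 @ $27.20 + 220 @ $27.65 = $7,905.40
Sale 3 (327) [FIFO — oldest first]: 107 @ $27.65 + 55 @ $26.55 + 152 @ $26.85 + 13 @ $27.50 = $8,857.50
Sale 4 (117) [FIFO — oldest first]: 117 @ $27.50 = $3,217.50
Total COGS = $11,117.00 + $7,905.40 + $8,857.50 + $3,217.50 = $31,097.40
Ending inventory: 88 @ $27.50 = $2,420.00
Check: goods available $33,517.40 = COGS $31,097.40 + ending $2,420.00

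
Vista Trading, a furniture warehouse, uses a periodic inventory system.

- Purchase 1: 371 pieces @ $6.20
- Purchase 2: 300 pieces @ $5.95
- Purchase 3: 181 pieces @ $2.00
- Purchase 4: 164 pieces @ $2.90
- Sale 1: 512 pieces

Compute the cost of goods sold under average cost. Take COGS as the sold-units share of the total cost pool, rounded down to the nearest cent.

COGS = $2,480.78

Sale 1, sell 512: 512/1016 × $4,922.80 → $2,480.78
Ending inventory (cost pool remaining) = $2,442.02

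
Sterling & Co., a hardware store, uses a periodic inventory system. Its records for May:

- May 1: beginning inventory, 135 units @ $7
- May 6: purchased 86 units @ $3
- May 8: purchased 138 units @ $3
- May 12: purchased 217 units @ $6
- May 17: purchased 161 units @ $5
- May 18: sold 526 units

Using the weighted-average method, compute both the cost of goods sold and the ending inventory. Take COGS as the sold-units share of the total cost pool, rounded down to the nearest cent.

COGS = $2,657.83; ending inventory = $1,066.17

May 18, sell 526: 526/737 × $3,724.00 → $2,657.83
Ending inventory (cost pool remaining) = $1,066.17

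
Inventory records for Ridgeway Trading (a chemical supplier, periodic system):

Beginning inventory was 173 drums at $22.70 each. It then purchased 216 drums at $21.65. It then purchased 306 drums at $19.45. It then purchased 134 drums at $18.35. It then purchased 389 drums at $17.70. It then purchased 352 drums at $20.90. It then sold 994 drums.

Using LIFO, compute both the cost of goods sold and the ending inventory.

COGS = $19,015.55; ending inventory = $12,240.65

Sale 1 (994) [LIFO — newest first]: 352 @ $20.90 + 389 @ $17.70 + 134 @ $18.35 + 119 @ $19.45 = $19,015.55
Ending inventory: 173 @ $22.70 + 216 @ $21.65 + 187 @ $19.45 = $12,240.65
Check: goods available $31,256.20 = COGS $19,015.55 + ending $12,240.65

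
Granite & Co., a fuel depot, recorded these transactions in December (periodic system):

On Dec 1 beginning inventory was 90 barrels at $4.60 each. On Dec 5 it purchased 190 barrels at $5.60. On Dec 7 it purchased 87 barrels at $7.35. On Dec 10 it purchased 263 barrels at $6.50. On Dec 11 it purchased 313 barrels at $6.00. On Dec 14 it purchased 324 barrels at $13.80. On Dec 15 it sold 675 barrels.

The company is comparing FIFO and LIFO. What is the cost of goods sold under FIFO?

COGS = $4,096.95

FIFO COGS: 90 @ $4.60 + 190 @ $5.60 + 87 @ $7.35 + 263 @ $6.50 + 45 @ $6.00 = $4,096.95
LIFO COGS: 324 @ $13.80 + 313 @ $6.00 + 38 @ $6.50 = $6,596.20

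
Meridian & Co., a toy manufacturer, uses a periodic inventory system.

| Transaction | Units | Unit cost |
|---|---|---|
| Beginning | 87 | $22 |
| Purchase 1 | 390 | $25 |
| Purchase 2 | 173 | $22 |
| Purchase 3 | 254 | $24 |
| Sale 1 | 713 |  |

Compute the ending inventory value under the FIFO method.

Ending inventory = $4,584

Sale 1 (713) [FIFO — oldest first]: 87 @ $22 + 390 @ $25 + 173 @ $22 + 63 @ $24 = $16,982
Ending inventory: 191 @ $24 = $4,584
Check: goods available $21,566 = COGS $16,982 + ending $4,584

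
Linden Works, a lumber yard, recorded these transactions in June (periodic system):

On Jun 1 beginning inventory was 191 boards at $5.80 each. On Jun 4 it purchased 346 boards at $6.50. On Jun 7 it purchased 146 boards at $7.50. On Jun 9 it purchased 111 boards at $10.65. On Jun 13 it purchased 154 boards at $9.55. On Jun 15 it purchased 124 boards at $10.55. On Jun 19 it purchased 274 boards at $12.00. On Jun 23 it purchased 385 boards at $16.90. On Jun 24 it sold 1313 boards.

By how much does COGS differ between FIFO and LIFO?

FIFO COGS: 191 @ $5.80 + 346 @ $6.50 + 146 @ $7.50 + 111 @ $10.65 + 154 @ $9.55 + 124 @ $10.55 + 241 @ $12.00 = $11,304.85
LIFO COGS: 385 @ $16.90 + 274 @ $12.00 + 124 @ $10.55 + 154 @ $9.55 + 111 @ $10.65 + 146 @ $7.50 + 119 @ $6.50 = $15,624.05
Difference = |$11,304.85 − $15,624.05| = $4,319.20

$4,319.20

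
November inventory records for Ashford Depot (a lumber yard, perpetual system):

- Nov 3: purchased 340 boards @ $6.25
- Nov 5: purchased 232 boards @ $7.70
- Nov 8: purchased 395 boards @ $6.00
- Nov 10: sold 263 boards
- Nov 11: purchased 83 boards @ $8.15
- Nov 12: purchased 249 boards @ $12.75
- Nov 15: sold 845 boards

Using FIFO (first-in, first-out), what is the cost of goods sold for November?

Nov 10, 263 sold [FIFO — oldest first]: 263 @ $6.25 = $1,643.75
Nov 15, 845 sold [FIFO — oldest first]: 77 @ $6.25 + 232 @ $7.70 + 395 @ $6.00 + 83 @ $8.15 + 58 @ $12.75 = $6,053.60
Total COGS = $1,643.75 + $6,053.60 = $7,697.35
Ending inventory: 191 @ $12.75 = $2,435.25

COGS = $7,697.35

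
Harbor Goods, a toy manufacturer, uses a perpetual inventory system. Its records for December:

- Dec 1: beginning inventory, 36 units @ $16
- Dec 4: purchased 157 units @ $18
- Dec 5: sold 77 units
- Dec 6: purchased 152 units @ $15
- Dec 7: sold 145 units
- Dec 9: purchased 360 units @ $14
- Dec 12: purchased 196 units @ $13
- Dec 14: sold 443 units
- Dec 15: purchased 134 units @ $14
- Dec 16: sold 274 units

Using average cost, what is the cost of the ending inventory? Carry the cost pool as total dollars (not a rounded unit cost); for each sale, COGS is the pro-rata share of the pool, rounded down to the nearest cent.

Ending inventory = $1,350.03

After Dec 1: 36 on hand, pool $576.00 (≈ $16.0000 each)
After Dec 4: 193 on hand, pool $3,402.00 (≈ $17.6269 each)
Dec 5, sell 77: 77/193 × $3,402.00 → $1,357.27
After Dec 6: 268 on hand, pool $4,324.73 (≈ $16.1371 each)
Dec 7, sell 145: 145/268 × $4,324.73 → $2,339.87
After Dec 9: 483 on hand, pool $7,024.86 (≈ $14.5442 each)
After Dec 12: 679 on hand, pool $9,572.86 (≈ $14.0985 each)
Dec 14, sell 443: 443/679 × $9,572.86 → $6,245.62
After Dec 15: 370 on hand, pool $5,203.24 (≈ $14.0628 each)
Dec 16, sell 274: 274/370 × $5,203.24 → $3,853.21
Total COGS = $1,357.27 + $2,339.87 + $6,245.62 + $3,853.21 = $13,795.97
Ending inventory (cost pool remaining) = $1,350.03
Check: goods available $15,146.00 = COGS $13,795.97 + ending $1,350.03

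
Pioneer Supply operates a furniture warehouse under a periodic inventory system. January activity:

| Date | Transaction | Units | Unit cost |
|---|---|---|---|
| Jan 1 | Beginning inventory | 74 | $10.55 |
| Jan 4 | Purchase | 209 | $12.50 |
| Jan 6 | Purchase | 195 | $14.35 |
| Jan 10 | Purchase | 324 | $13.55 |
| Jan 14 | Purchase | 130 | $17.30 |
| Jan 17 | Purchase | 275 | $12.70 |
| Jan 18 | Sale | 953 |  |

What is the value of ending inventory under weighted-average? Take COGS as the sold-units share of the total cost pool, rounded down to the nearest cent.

Jan 18, sell 953: 953/1207 × $16,323.15 → $12,888.12
Ending inventory (cost pool remaining) = $3,435.03
Check: goods available $16,323.15 = COGS $12,888.12 + ending $3,435.03

Ending inventory = $3,435.03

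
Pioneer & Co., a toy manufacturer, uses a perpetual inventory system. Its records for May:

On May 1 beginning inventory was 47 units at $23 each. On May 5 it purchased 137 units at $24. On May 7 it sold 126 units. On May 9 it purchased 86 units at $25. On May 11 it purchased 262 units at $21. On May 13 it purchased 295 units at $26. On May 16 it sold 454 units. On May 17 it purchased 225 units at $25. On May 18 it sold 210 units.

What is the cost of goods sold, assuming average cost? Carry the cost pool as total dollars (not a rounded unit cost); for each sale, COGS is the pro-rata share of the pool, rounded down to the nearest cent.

COGS = $18,927.51

After May 1: 47 on hand, pool $1,081.00 (≈ $23.0000 each)
After May 5: 184 on hand, pool $4,369.00 (≈ $23.7446 each)
May 7, sell 126: 126/184 × $4,369.00 → $2,991.81
After May 9: 144 on hand, pool $3,527.19 (≈ $24.4944 each)
After May 11: 406 on hand, pool $9,029.19 (≈ $22.2394 each)
After May 13: 701 on hand, pool $16,699.19 (≈ $23.8220 each)
May 16, sell 454: 454/701 × $16,699.19 → $10,815.16
After May 17: 472 on hand, pool $11,509.03 (≈ $24.3835 each)
May 18, sell 210: 210/472 × $11,509.03 → $5,120.54
Total COGS = $2,991.81 + $10,815.16 + $5,120.54 = $18,927.51
Ending inventory (cost pool remaining) = $6,388.49
Check: goods available $25,316.00 = COGS $18,927.51 + ending $6,388.49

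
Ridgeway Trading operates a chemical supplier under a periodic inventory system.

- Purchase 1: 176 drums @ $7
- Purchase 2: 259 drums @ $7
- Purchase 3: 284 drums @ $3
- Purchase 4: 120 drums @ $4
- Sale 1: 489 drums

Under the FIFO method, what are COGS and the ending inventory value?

COGS = $3,207; ending inventory = $1,170

Sale 1 (489) [FIFO — oldest first]: 176 @ $7 + 259 @ $7 + 54 @ $3 = $3,207
Ending inventory: 230 @ $3 + 120 @ $4 = $1,170
Check: goods available $4,377 = COGS $3,207 + ending $1,170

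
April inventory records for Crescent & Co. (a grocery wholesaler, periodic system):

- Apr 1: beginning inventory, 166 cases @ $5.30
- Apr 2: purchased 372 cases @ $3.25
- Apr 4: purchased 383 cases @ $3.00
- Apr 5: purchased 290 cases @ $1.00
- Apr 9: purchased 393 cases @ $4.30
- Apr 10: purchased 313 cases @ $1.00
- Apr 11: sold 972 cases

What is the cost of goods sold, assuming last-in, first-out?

COGS = $2,268.90

Apr 11, 972 sold [LIFO — newest first]: 313 @ $1.00 + 393 @ $4.30 + 266 @ $1.00 = $2,268.90
Ending inventory: 166 @ $5.30 + 372 @ $3.25 + 383 @ $3.00 + 24 @ $1.00 = $3,261.80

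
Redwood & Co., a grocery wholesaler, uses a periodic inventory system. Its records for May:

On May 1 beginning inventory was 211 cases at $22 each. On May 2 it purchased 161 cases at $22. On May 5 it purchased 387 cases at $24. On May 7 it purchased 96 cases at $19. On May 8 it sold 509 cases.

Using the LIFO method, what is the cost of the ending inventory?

May 8, 509 sold [LIFO — newest first]: 96 @ $19 + 387 @ $24 + 26 @ $22 = $11,684
Ending inventory: 211 @ $22 + 135 @ $22 = $7,612

Ending inventory = $7,612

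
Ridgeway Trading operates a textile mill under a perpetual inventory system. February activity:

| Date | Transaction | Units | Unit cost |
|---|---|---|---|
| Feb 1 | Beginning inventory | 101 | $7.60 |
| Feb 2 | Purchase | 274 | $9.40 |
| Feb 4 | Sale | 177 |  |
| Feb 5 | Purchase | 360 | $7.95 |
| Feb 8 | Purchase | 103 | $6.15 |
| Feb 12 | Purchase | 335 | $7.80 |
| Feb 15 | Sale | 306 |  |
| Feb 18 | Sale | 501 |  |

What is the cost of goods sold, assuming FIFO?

Feb 4, 177 sold [FIFO — oldest first]: 101 @ $7.60 + 76 @ $9.40 = $1,482.00
Feb 15, 306 sold [FIFO — oldest first]: 198 @ $9.40 + 108 @ $7.95 = $2,719.80
Feb 18, 501 sold [FIFO — oldest first]: 252 @ $7.95 + 103 @ $6.15 + 146 @ $7.80 = $3,775.65
Total COGS = $1,482.00 + $2,719.80 + $3,775.65 = $7,977.45
Ending inventory: 189 @ $7.80 = $1,474.20
Check: goods available $9,451.65 = COGS $7,977.45 + ending $1,474.20

COGS = $7,977.45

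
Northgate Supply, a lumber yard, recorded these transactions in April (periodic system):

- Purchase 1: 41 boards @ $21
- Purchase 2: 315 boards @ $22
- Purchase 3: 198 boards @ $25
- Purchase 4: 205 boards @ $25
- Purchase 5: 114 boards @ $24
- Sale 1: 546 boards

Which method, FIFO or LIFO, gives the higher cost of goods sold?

LIFO

FIFO COGS: 41 @ $21 + 315 @ $22 + 190 @ $25 = $12,541
LIFO COGS: 114 @ $24 + 205 @ $25 + 198 @ $25 + 29 @ $22 = $13,449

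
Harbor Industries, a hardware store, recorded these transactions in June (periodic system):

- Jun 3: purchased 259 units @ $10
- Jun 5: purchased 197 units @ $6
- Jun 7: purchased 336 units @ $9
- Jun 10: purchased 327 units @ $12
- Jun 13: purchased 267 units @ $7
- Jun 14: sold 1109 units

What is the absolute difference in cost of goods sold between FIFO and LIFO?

FIFO COGS: 259 @ $10 + 197 @ $6 + 336 @ $9 + 317 @ $12 = $10,600
LIFO COGS: 267 @ $7 + 327 @ $12 + 336 @ $9 + 179 @ $6 = $9,891
Difference = |$10,600 − $9,891| = $709

$709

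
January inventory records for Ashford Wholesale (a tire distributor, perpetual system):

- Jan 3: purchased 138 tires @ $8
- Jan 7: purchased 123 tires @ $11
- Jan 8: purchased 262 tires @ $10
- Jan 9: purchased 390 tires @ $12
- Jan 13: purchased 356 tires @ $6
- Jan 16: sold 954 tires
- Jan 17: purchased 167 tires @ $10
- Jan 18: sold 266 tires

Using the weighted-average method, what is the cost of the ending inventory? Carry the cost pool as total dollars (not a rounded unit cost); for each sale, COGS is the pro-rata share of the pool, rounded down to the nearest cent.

Ending inventory = $2,071.35

After Jan 3: 138 on hand, pool $1,104.00 (≈ $8.0000 each)
After Jan 7: 261 on hand, pool $2,457.00 (≈ $9.4138 each)
After Jan 8: 523 on hand, pool $5,077.00 (≈ $9.7075 each)
After Jan 9: 913 on hand, pool $9,757.00 (≈ $10.6867 each)
After Jan 13: 1269 on hand, pool $11,893.00 (≈ $9.3719 each)
Jan 16, sell 954: 954/1269 × $11,893.00 → $8,940.83
After Jan 17: 482 on hand, pool $4,622.17 (≈ $9.5896 each)
Jan 18, sell 266: 266/482 × $4,622.17 → $2,550.82
Total COGS = $8,940.83 + $2,550.82 = $11,491.65
Ending inventory (cost pool remaining) = $2,071.35
Check: goods available $13,563.00 = COGS $11,491.65 + ending $2,071.35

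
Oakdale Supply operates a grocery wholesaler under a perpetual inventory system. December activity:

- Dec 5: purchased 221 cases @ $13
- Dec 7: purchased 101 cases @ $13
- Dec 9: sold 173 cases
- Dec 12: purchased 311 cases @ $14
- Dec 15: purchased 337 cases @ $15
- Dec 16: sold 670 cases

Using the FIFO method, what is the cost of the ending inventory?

Dec 9, 173 sold [FIFO — oldest first]: 173 @ $13 = $2,249
Dec 16, 670 sold [FIFO — oldest first]: 48 @ $13 + 101 @ $13 + 311 @ $14 + 210 @ $15 = $9,441
Total COGS = $2,249 + $9,441 = $11,690
Ending inventory: 127 @ $15 = $1,905

Ending inventory = $1,905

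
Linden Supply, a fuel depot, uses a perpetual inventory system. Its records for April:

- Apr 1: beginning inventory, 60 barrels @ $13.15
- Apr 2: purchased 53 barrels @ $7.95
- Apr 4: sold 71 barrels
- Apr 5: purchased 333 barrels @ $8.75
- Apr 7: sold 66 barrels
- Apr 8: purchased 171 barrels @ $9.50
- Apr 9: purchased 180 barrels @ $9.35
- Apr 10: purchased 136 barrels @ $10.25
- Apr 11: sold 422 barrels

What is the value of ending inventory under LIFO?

Ending inventory = $3,506.05

Apr 4, 71 sold [LIFO — newest first]: 53 @ $7.95 + 18 @ $13.15 = $658.05
Apr 7, 66 sold [LIFO — newest first]: 66 @ $8.75 = $577.50
Apr 11, 422 sold [LIFO — newest first]: 136 @ $10.25 + 180 @ $9.35 + 106 @ $9.50 = $4,084.00
Total COGS = $658.05 + $577.50 + $4,084.00 = $5,319.55
Ending inventory: 42 @ $13.15 + 267 @ $8.75 + 65 @ $9.50 = $3,506.05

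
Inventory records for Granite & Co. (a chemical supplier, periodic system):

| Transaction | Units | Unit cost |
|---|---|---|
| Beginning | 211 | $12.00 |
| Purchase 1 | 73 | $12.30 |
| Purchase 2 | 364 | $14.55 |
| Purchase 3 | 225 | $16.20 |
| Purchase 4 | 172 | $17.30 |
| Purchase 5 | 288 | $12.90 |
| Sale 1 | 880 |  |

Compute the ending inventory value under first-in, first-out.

Sale 1 (880) [FIFO — oldest first]: 211 @ $12.00 + 73 @ $12.30 + 364 @ $14.55 + 225 @ $16.20 + 7 @ $17.30 = $12,492.20
Ending inventory: 165 @ $17.30 + 288 @ $12.90 = $6,569.70
Check: goods available $19,061.90 = COGS $12,492.20 + ending $6,569.70

Ending inventory = $6,569.70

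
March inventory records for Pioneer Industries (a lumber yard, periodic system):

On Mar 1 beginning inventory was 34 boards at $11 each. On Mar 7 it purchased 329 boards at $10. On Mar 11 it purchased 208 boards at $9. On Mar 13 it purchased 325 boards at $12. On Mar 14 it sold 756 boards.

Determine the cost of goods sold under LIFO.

COGS = $8,002

Mar 14, 756 sold [LIFO — newest first]: 325 @ $12 + 208 @ $9 + 223 @ $10 = $8,002
Ending inventory: 34 @ $11 + 106 @ $10 = $1,434
Check: goods available $9,436 = COGS $8,002 + ending $1,434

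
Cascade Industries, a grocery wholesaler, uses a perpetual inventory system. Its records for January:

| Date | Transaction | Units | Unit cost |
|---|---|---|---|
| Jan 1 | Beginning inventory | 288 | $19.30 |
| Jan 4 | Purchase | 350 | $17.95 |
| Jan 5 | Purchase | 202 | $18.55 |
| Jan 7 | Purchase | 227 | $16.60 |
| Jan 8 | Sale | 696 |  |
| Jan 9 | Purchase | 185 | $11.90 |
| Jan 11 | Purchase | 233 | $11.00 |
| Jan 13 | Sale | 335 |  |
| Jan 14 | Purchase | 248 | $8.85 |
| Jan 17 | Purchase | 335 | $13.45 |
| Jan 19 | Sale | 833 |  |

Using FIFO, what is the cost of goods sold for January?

Jan 8, 696 sold [FIFO — oldest first]: 288 @ $19.30 + 350 @ $17.95 + 58 @ $18.55 = $12,916.80
Jan 13, 335 sold [FIFO — oldest first]: 144 @ $18.55 + 191 @ $16.60 = $5,841.80
Jan 19, 833 sold [FIFO — oldest first]: 36 @ $16.60 + 185 @ $11.90 + 233 @ $11.00 + 248 @ $8.85 + 131 @ $13.45 = $9,318.85
Total COGS = $12,916.80 + $5,841.80 + $9,318.85 = $28,077.45
Ending inventory: 204 @ $13.45 = $2,743.80
Check: goods available $30,821.25 = COGS $28,077.45 + ending $2,743.80

COGS = $28,077.45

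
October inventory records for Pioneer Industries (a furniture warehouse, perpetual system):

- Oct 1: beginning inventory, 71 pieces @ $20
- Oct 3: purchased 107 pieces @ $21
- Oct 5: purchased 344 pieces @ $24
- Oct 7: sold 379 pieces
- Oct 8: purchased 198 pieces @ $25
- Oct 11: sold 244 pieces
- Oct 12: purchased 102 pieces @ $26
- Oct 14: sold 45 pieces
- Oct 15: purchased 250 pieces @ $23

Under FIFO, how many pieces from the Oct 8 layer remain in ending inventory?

Oct 7, 379 sold [FIFO — oldest first]: 71 @ $20 + 107 @ $21 + 201 @ $24 = $8,491
Oct 11, 244 sold [FIFO — oldest first]: 143 @ $24 + 101 @ $25 = $5,957
Oct 14, 45 sold [FIFO — oldest first]: 45 @ $25 = $1,125
Total COGS = $8,491 + $5,957 + $1,125 = $15,573
Ending inventory: 52 @ $25 + 102 @ $26 + 250 @ $23 = $9,702

52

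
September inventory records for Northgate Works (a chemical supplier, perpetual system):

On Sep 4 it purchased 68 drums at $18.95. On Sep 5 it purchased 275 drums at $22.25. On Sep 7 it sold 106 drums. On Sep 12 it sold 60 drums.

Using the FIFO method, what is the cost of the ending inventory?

Sep 7, 106 sold [FIFO — oldest first]: 68 @ $18.95 + 38 @ $22.25 = $2,134.10
Sep 12, 60 sold [FIFO — oldest first]: 60 @ $22.25 = $1,335.00
Total COGS = $2,134.10 + $1,335.00 = $3,469.10
Ending inventory: 177 @ $22.25 = $3,938.25

Ending inventory = $3,938.25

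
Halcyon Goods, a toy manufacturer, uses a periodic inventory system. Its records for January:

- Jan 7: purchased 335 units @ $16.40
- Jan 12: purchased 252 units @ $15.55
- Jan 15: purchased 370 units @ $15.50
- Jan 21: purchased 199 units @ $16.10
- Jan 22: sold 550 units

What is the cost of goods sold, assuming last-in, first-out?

COGS = $8,644.40

Jan 22, 550 sold [LIFO — newest first]: 199 @ $16.10 + 351 @ $15.50 = $8,644.40
Ending inventory: 335 @ $16.40 + 252 @ $15.55 + 19 @ $15.50 = $9,707.10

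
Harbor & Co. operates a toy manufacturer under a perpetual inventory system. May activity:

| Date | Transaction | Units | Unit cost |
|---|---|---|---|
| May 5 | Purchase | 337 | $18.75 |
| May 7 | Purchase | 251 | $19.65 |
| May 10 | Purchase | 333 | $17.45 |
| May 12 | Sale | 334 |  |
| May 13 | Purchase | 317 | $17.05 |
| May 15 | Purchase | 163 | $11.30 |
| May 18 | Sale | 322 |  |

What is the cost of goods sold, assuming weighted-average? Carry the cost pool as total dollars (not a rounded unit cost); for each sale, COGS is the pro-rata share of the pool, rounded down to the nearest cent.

COGS = $11,656.01

After May 5: 337 on hand, pool $6,318.75 (≈ $18.7500 each)
After May 7: 588 on hand, pool $11,250.90 (≈ $19.1342 each)
After May 10: 921 on hand, pool $17,061.75 (≈ $18.5252 each)
May 12, sell 334: 334/921 × $17,061.75 → $6,187.43
After May 13: 904 on hand, pool $16,279.17 (≈ $18.0079 each)
After May 15: 1067 on hand, pool $18,121.07 (≈ $16.9832 each)
May 18, sell 322: 322/1067 × $18,121.07 → $5,468.58
Total COGS = $6,187.43 + $5,468.58 = $11,656.01
Ending inventory (cost pool remaining) = $12,652.49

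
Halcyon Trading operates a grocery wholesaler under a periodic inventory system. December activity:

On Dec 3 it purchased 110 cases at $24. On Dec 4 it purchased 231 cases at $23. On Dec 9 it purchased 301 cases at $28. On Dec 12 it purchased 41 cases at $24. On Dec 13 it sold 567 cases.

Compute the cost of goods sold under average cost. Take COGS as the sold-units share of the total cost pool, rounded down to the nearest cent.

Dec 13, sell 567: 567/683 × $17,365.00 → $14,415.74
Ending inventory (cost pool remaining) = $2,949.26

COGS = $14,415.74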